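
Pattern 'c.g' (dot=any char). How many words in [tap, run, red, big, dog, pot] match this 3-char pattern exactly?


Pattern 'c.g' means: starts with 'c', any single char, ends with 'g'.
Checking each word (must be exactly 3 chars):
  'tap' (len=3): no
  'run' (len=3): no
  'red' (len=3): no
  'big' (len=3): no
  'dog' (len=3): no
  'pot' (len=3): no
Matching words: []
Total: 0

0


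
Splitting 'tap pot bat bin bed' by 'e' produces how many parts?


Splitting by 'e' breaks the string at each occurrence of the separator.
Text: 'tap pot bat bin bed'
Parts after split:
  Part 1: 'tap pot bat bin b'
  Part 2: 'd'
Total parts: 2

2


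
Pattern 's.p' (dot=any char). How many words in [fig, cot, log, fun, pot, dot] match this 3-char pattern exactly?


Pattern 's.p' means: starts with 's', any single char, ends with 'p'.
Checking each word (must be exactly 3 chars):
  'fig' (len=3): no
  'cot' (len=3): no
  'log' (len=3): no
  'fun' (len=3): no
  'pot' (len=3): no
  'dot' (len=3): no
Matching words: []
Total: 0

0


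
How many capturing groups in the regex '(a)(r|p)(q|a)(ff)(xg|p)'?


To count capturing groups, count each '(' that starts a group.
Pattern: '(a)(r|p)(q|a)(ff)(xg|p)'
Walking through the pattern:
  Position 0: '(' -> group #1
  Position 3: '(' -> group #2
  Position 8: '(' -> group #3
  Position 13: '(' -> group #4
  Position 17: '(' -> group #5
Total capturing groups: 5

5


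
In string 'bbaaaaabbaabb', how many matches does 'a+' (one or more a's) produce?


Pattern 'a+' matches one or more consecutive a's.
String: 'bbaaaaabbaabb'
Scanning for runs of a:
  Match 1: 'aaaaa' (length 5)
  Match 2: 'aa' (length 2)
Total matches: 2

2


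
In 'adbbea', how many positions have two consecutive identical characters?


Looking for consecutive identical characters in 'adbbea':
  pos 0-1: 'a' vs 'd' -> different
  pos 1-2: 'd' vs 'b' -> different
  pos 2-3: 'b' vs 'b' -> MATCH ('bb')
  pos 3-4: 'b' vs 'e' -> different
  pos 4-5: 'e' vs 'a' -> different
Consecutive identical pairs: ['bb']
Count: 1

1


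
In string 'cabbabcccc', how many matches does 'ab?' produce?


Pattern 'ab?' matches 'a' optionally followed by 'b'.
String: 'cabbabcccc'
Scanning left to right for 'a' then checking next char:
  Match 1: 'ab' (a followed by b)
  Match 2: 'ab' (a followed by b)
Total matches: 2

2


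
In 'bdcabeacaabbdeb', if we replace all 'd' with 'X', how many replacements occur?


re.sub('d', 'X', text) replaces every occurrence of 'd' with 'X'.
Text: 'bdcabeacaabbdeb'
Scanning for 'd':
  pos 1: 'd' -> replacement #1
  pos 12: 'd' -> replacement #2
Total replacements: 2

2


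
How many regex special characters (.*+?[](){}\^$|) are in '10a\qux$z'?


Regex special characters are: . * + ? [ ] ( ) { } \ ^ $ |
Scanning '10a\qux$z':
  pos 3: '\' -> SPECIAL
  pos 7: '$' -> SPECIAL
Special chars found: ['\\', '$']
Total: 2

2


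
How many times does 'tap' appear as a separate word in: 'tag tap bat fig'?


Scanning each word for exact match 'tap':
  Word 1: 'tag' -> no
  Word 2: 'tap' -> MATCH
  Word 3: 'bat' -> no
  Word 4: 'fig' -> no
Total matches: 1

1


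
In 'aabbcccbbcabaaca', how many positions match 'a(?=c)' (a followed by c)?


Lookahead 'a(?=c)' matches 'a' only when followed by 'c'.
String: 'aabbcccbbcabaaca'
Checking each position where char is 'a':
  pos 0: 'a' -> no (next='a')
  pos 1: 'a' -> no (next='b')
  pos 10: 'a' -> no (next='b')
  pos 12: 'a' -> no (next='a')
  pos 13: 'a' -> MATCH (next='c')
Matching positions: [13]
Count: 1

1


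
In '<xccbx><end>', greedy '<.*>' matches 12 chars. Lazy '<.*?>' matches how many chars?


Greedy '<.*>' tries to match as MUCH as possible.
Lazy '<.*?>' tries to match as LITTLE as possible.

String: '<xccbx><end>'
Greedy '<.*>' starts at first '<' and extends to the LAST '>': '<xccbx><end>' (12 chars)
Lazy '<.*?>' starts at first '<' and stops at the FIRST '>': '<xccbx>' (7 chars)

7


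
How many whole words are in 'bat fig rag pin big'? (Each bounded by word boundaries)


Word boundaries (\b) mark the start/end of each word.
Text: 'bat fig rag pin big'
Splitting by whitespace:
  Word 1: 'bat'
  Word 2: 'fig'
  Word 3: 'rag'
  Word 4: 'pin'
  Word 5: 'big'
Total whole words: 5

5


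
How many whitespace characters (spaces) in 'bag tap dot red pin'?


\s matches whitespace characters (spaces, tabs, etc.).
Text: 'bag tap dot red pin'
This text has 5 words separated by spaces.
Number of spaces = number of words - 1 = 5 - 1 = 4

4


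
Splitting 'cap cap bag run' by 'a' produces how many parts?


Splitting by 'a' breaks the string at each occurrence of the separator.
Text: 'cap cap bag run'
Parts after split:
  Part 1: 'c'
  Part 2: 'p c'
  Part 3: 'p b'
  Part 4: 'g run'
Total parts: 4

4


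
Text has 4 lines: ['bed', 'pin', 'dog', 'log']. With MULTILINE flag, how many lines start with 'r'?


With MULTILINE flag, ^ matches the start of each line.
Lines: ['bed', 'pin', 'dog', 'log']
Checking which lines start with 'r':
  Line 1: 'bed' -> no
  Line 2: 'pin' -> no
  Line 3: 'dog' -> no
  Line 4: 'log' -> no
Matching lines: []
Count: 0

0


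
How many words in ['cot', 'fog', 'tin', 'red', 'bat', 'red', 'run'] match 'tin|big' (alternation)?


Alternation 'tin|big' matches either 'tin' or 'big'.
Checking each word:
  'cot' -> no
  'fog' -> no
  'tin' -> MATCH
  'red' -> no
  'bat' -> no
  'red' -> no
  'run' -> no
Matches: ['tin']
Count: 1

1


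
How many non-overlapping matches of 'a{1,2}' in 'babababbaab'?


Pattern 'a{1,2}' matches between 1 and 2 consecutive a's (greedy).
String: 'babababbaab'
Finding runs of a's and applying greedy matching:
  Run at pos 1: 'a' (length 1)
  Run at pos 3: 'a' (length 1)
  Run at pos 5: 'a' (length 1)
  Run at pos 8: 'aa' (length 2)
Matches: ['a', 'a', 'a', 'aa']
Count: 4

4


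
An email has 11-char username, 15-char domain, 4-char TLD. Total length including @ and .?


An email address has format: username@domain.tld
Username length: 11
'@' character: 1
Domain length: 15
'.' character: 1
TLD length: 4
Total = 11 + 1 + 15 + 1 + 4 = 32

32


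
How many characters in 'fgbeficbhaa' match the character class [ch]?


Character class [ch] matches any of: {c, h}
Scanning string 'fgbeficbhaa' character by character:
  pos 0: 'f' -> no
  pos 1: 'g' -> no
  pos 2: 'b' -> no
  pos 3: 'e' -> no
  pos 4: 'f' -> no
  pos 5: 'i' -> no
  pos 6: 'c' -> MATCH
  pos 7: 'b' -> no
  pos 8: 'h' -> MATCH
  pos 9: 'a' -> no
  pos 10: 'a' -> no
Total matches: 2

2


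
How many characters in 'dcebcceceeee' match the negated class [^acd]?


Negated class [^acd] matches any char NOT in {a, c, d}
Scanning 'dcebcceceeee':
  pos 0: 'd' -> no (excluded)
  pos 1: 'c' -> no (excluded)
  pos 2: 'e' -> MATCH
  pos 3: 'b' -> MATCH
  pos 4: 'c' -> no (excluded)
  pos 5: 'c' -> no (excluded)
  pos 6: 'e' -> MATCH
  pos 7: 'c' -> no (excluded)
  pos 8: 'e' -> MATCH
  pos 9: 'e' -> MATCH
  pos 10: 'e' -> MATCH
  pos 11: 'e' -> MATCH
Total matches: 7

7


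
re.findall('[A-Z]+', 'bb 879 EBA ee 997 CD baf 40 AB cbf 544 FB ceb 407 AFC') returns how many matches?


Pattern '[A-Z]+' finds one or more uppercase letters.
Text: 'bb 879 EBA ee 997 CD baf 40 AB cbf 544 FB ceb 407 AFC'
Scanning for matches:
  Match 1: 'EBA'
  Match 2: 'CD'
  Match 3: 'AB'
  Match 4: 'FB'
  Match 5: 'AFC'
Total matches: 5

5


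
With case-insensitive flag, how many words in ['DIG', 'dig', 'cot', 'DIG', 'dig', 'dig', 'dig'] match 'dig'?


Case-insensitive matching: compare each word's lowercase form to 'dig'.
  'DIG' -> lower='dig' -> MATCH
  'dig' -> lower='dig' -> MATCH
  'cot' -> lower='cot' -> no
  'DIG' -> lower='dig' -> MATCH
  'dig' -> lower='dig' -> MATCH
  'dig' -> lower='dig' -> MATCH
  'dig' -> lower='dig' -> MATCH
Matches: ['DIG', 'dig', 'DIG', 'dig', 'dig', 'dig']
Count: 6

6


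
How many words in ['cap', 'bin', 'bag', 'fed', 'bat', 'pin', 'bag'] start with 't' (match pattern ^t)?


Pattern ^t anchors to start of word. Check which words begin with 't':
  'cap' -> no
  'bin' -> no
  'bag' -> no
  'fed' -> no
  'bat' -> no
  'pin' -> no
  'bag' -> no
Matching words: []
Count: 0

0


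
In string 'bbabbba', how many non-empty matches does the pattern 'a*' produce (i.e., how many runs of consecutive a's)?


Pattern 'a*' matches zero or more a's. We want non-empty runs of consecutive a's.
String: 'bbabbba'
Walking through the string to find runs of a's:
  Run 1: positions 2-2 -> 'a'
  Run 2: positions 6-6 -> 'a'
Non-empty runs found: ['a', 'a']
Count: 2

2


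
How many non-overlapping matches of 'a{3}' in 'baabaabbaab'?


Pattern 'a{3}' matches exactly 3 consecutive a's (greedy, non-overlapping).
String: 'baabaabbaab'
Scanning for runs of a's:
  Run at pos 1: 'aa' (length 2) -> 0 match(es)
  Run at pos 4: 'aa' (length 2) -> 0 match(es)
  Run at pos 8: 'aa' (length 2) -> 0 match(es)
Matches found: []
Total: 0

0


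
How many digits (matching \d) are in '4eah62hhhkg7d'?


\d matches any digit 0-9.
Scanning '4eah62hhhkg7d':
  pos 0: '4' -> DIGIT
  pos 4: '6' -> DIGIT
  pos 5: '2' -> DIGIT
  pos 11: '7' -> DIGIT
Digits found: ['4', '6', '2', '7']
Total: 4

4


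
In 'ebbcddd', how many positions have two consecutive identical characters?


Looking for consecutive identical characters in 'ebbcddd':
  pos 0-1: 'e' vs 'b' -> different
  pos 1-2: 'b' vs 'b' -> MATCH ('bb')
  pos 2-3: 'b' vs 'c' -> different
  pos 3-4: 'c' vs 'd' -> different
  pos 4-5: 'd' vs 'd' -> MATCH ('dd')
  pos 5-6: 'd' vs 'd' -> MATCH ('dd')
Consecutive identical pairs: ['bb', 'dd', 'dd']
Count: 3

3


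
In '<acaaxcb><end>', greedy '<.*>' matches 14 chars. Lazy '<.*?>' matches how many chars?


Greedy '<.*>' tries to match as MUCH as possible.
Lazy '<.*?>' tries to match as LITTLE as possible.

String: '<acaaxcb><end>'
Greedy '<.*>' starts at first '<' and extends to the LAST '>': '<acaaxcb><end>' (14 chars)
Lazy '<.*?>' starts at first '<' and stops at the FIRST '>': '<acaaxcb>' (9 chars)

9


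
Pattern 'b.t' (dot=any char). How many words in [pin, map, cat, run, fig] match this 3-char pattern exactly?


Pattern 'b.t' means: starts with 'b', any single char, ends with 't'.
Checking each word (must be exactly 3 chars):
  'pin' (len=3): no
  'map' (len=3): no
  'cat' (len=3): no
  'run' (len=3): no
  'fig' (len=3): no
Matching words: []
Total: 0

0


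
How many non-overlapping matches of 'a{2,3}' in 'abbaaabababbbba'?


Pattern 'a{2,3}' matches between 2 and 3 consecutive a's (greedy).
String: 'abbaaabababbbba'
Finding runs of a's and applying greedy matching:
  Run at pos 0: 'a' (length 1)
  Run at pos 3: 'aaa' (length 3)
  Run at pos 7: 'a' (length 1)
  Run at pos 9: 'a' (length 1)
  Run at pos 14: 'a' (length 1)
Matches: ['aaa']
Count: 1

1


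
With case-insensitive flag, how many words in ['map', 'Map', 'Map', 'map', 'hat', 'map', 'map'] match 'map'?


Case-insensitive matching: compare each word's lowercase form to 'map'.
  'map' -> lower='map' -> MATCH
  'Map' -> lower='map' -> MATCH
  'Map' -> lower='map' -> MATCH
  'map' -> lower='map' -> MATCH
  'hat' -> lower='hat' -> no
  'map' -> lower='map' -> MATCH
  'map' -> lower='map' -> MATCH
Matches: ['map', 'Map', 'Map', 'map', 'map', 'map']
Count: 6

6


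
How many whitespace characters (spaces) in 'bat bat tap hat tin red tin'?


\s matches whitespace characters (spaces, tabs, etc.).
Text: 'bat bat tap hat tin red tin'
This text has 7 words separated by spaces.
Number of spaces = number of words - 1 = 7 - 1 = 6

6


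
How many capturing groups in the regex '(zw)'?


To count capturing groups, count each '(' that starts a group.
Pattern: '(zw)'
Walking through the pattern:
  Position 0: '(' -> group #1
Total capturing groups: 1

1


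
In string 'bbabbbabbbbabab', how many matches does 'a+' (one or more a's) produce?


Pattern 'a+' matches one or more consecutive a's.
String: 'bbabbbabbbbabab'
Scanning for runs of a:
  Match 1: 'a' (length 1)
  Match 2: 'a' (length 1)
  Match 3: 'a' (length 1)
  Match 4: 'a' (length 1)
Total matches: 4

4


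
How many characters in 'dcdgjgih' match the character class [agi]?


Character class [agi] matches any of: {a, g, i}
Scanning string 'dcdgjgih' character by character:
  pos 0: 'd' -> no
  pos 1: 'c' -> no
  pos 2: 'd' -> no
  pos 3: 'g' -> MATCH
  pos 4: 'j' -> no
  pos 5: 'g' -> MATCH
  pos 6: 'i' -> MATCH
  pos 7: 'h' -> no
Total matches: 3

3


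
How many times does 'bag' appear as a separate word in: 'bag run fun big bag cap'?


Scanning each word for exact match 'bag':
  Word 1: 'bag' -> MATCH
  Word 2: 'run' -> no
  Word 3: 'fun' -> no
  Word 4: 'big' -> no
  Word 5: 'bag' -> MATCH
  Word 6: 'cap' -> no
Total matches: 2

2


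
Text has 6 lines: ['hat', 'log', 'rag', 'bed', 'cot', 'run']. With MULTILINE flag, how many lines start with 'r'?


With MULTILINE flag, ^ matches the start of each line.
Lines: ['hat', 'log', 'rag', 'bed', 'cot', 'run']
Checking which lines start with 'r':
  Line 1: 'hat' -> no
  Line 2: 'log' -> no
  Line 3: 'rag' -> MATCH
  Line 4: 'bed' -> no
  Line 5: 'cot' -> no
  Line 6: 'run' -> MATCH
Matching lines: ['rag', 'run']
Count: 2

2


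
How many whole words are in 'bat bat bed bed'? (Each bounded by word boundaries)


Word boundaries (\b) mark the start/end of each word.
Text: 'bat bat bed bed'
Splitting by whitespace:
  Word 1: 'bat'
  Word 2: 'bat'
  Word 3: 'bed'
  Word 4: 'bed'
Total whole words: 4

4


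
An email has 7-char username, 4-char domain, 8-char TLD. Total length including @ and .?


An email address has format: username@domain.tld
Username length: 7
'@' character: 1
Domain length: 4
'.' character: 1
TLD length: 8
Total = 7 + 1 + 4 + 1 + 8 = 21

21


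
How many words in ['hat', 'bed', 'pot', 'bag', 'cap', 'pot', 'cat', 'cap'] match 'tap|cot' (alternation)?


Alternation 'tap|cot' matches either 'tap' or 'cot'.
Checking each word:
  'hat' -> no
  'bed' -> no
  'pot' -> no
  'bag' -> no
  'cap' -> no
  'pot' -> no
  'cat' -> no
  'cap' -> no
Matches: []
Count: 0

0


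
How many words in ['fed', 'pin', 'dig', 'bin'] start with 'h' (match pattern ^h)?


Pattern ^h anchors to start of word. Check which words begin with 'h':
  'fed' -> no
  'pin' -> no
  'dig' -> no
  'bin' -> no
Matching words: []
Count: 0

0


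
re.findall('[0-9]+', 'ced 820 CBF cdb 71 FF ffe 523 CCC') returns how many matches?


Pattern '[0-9]+' finds one or more digits.
Text: 'ced 820 CBF cdb 71 FF ffe 523 CCC'
Scanning for matches:
  Match 1: '820'
  Match 2: '71'
  Match 3: '523'
Total matches: 3

3


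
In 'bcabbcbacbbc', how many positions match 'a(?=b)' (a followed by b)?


Lookahead 'a(?=b)' matches 'a' only when followed by 'b'.
String: 'bcabbcbacbbc'
Checking each position where char is 'a':
  pos 2: 'a' -> MATCH (next='b')
  pos 7: 'a' -> no (next='c')
Matching positions: [2]
Count: 1

1


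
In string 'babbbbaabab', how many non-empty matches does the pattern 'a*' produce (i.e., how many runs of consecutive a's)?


Pattern 'a*' matches zero or more a's. We want non-empty runs of consecutive a's.
String: 'babbbbaabab'
Walking through the string to find runs of a's:
  Run 1: positions 1-1 -> 'a'
  Run 2: positions 6-7 -> 'aa'
  Run 3: positions 9-9 -> 'a'
Non-empty runs found: ['a', 'aa', 'a']
Count: 3

3


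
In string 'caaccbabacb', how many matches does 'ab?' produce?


Pattern 'ab?' matches 'a' optionally followed by 'b'.
String: 'caaccbabacb'
Scanning left to right for 'a' then checking next char:
  Match 1: 'a' (a not followed by b)
  Match 2: 'a' (a not followed by b)
  Match 3: 'ab' (a followed by b)
  Match 4: 'a' (a not followed by b)
Total matches: 4

4


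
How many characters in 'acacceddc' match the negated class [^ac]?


Negated class [^ac] matches any char NOT in {a, c}
Scanning 'acacceddc':
  pos 0: 'a' -> no (excluded)
  pos 1: 'c' -> no (excluded)
  pos 2: 'a' -> no (excluded)
  pos 3: 'c' -> no (excluded)
  pos 4: 'c' -> no (excluded)
  pos 5: 'e' -> MATCH
  pos 6: 'd' -> MATCH
  pos 7: 'd' -> MATCH
  pos 8: 'c' -> no (excluded)
Total matches: 3

3


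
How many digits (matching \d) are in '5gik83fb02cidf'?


\d matches any digit 0-9.
Scanning '5gik83fb02cidf':
  pos 0: '5' -> DIGIT
  pos 4: '8' -> DIGIT
  pos 5: '3' -> DIGIT
  pos 8: '0' -> DIGIT
  pos 9: '2' -> DIGIT
Digits found: ['5', '8', '3', '0', '2']
Total: 5

5


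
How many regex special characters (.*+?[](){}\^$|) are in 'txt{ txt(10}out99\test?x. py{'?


Regex special characters are: . * + ? [ ] ( ) { } \ ^ $ |
Scanning 'txt{ txt(10}out99\test?x. py{':
  pos 3: '{' -> SPECIAL
  pos 8: '(' -> SPECIAL
  pos 11: '}' -> SPECIAL
  pos 17: '\' -> SPECIAL
  pos 22: '?' -> SPECIAL
  pos 24: '.' -> SPECIAL
  pos 28: '{' -> SPECIAL
Special chars found: ['{', '(', '}', '\\', '?', '.', '{']
Total: 7

7


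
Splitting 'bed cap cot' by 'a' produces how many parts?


Splitting by 'a' breaks the string at each occurrence of the separator.
Text: 'bed cap cot'
Parts after split:
  Part 1: 'bed c'
  Part 2: 'p cot'
Total parts: 2

2


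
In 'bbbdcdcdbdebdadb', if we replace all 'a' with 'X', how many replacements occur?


re.sub('a', 'X', text) replaces every occurrence of 'a' with 'X'.
Text: 'bbbdcdcdbdebdadb'
Scanning for 'a':
  pos 13: 'a' -> replacement #1
Total replacements: 1

1


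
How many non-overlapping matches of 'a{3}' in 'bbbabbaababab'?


Pattern 'a{3}' matches exactly 3 consecutive a's (greedy, non-overlapping).
String: 'bbbabbaababab'
Scanning for runs of a's:
  Run at pos 3: 'a' (length 1) -> 0 match(es)
  Run at pos 6: 'aa' (length 2) -> 0 match(es)
  Run at pos 9: 'a' (length 1) -> 0 match(es)
  Run at pos 11: 'a' (length 1) -> 0 match(es)
Matches found: []
Total: 0

0


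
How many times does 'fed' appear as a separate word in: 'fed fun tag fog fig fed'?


Scanning each word for exact match 'fed':
  Word 1: 'fed' -> MATCH
  Word 2: 'fun' -> no
  Word 3: 'tag' -> no
  Word 4: 'fog' -> no
  Word 5: 'fig' -> no
  Word 6: 'fed' -> MATCH
Total matches: 2

2


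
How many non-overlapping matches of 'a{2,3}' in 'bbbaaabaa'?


Pattern 'a{2,3}' matches between 2 and 3 consecutive a's (greedy).
String: 'bbbaaabaa'
Finding runs of a's and applying greedy matching:
  Run at pos 3: 'aaa' (length 3)
  Run at pos 7: 'aa' (length 2)
Matches: ['aaa', 'aa']
Count: 2

2


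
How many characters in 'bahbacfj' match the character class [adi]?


Character class [adi] matches any of: {a, d, i}
Scanning string 'bahbacfj' character by character:
  pos 0: 'b' -> no
  pos 1: 'a' -> MATCH
  pos 2: 'h' -> no
  pos 3: 'b' -> no
  pos 4: 'a' -> MATCH
  pos 5: 'c' -> no
  pos 6: 'f' -> no
  pos 7: 'j' -> no
Total matches: 2

2


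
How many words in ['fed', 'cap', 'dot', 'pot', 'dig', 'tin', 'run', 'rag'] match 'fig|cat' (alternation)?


Alternation 'fig|cat' matches either 'fig' or 'cat'.
Checking each word:
  'fed' -> no
  'cap' -> no
  'dot' -> no
  'pot' -> no
  'dig' -> no
  'tin' -> no
  'run' -> no
  'rag' -> no
Matches: []
Count: 0

0


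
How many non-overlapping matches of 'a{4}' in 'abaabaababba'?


Pattern 'a{4}' matches exactly 4 consecutive a's (greedy, non-overlapping).
String: 'abaabaababba'
Scanning for runs of a's:
  Run at pos 0: 'a' (length 1) -> 0 match(es)
  Run at pos 2: 'aa' (length 2) -> 0 match(es)
  Run at pos 5: 'aa' (length 2) -> 0 match(es)
  Run at pos 8: 'a' (length 1) -> 0 match(es)
  Run at pos 11: 'a' (length 1) -> 0 match(es)
Matches found: []
Total: 0

0


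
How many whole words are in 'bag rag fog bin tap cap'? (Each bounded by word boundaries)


Word boundaries (\b) mark the start/end of each word.
Text: 'bag rag fog bin tap cap'
Splitting by whitespace:
  Word 1: 'bag'
  Word 2: 'rag'
  Word 3: 'fog'
  Word 4: 'bin'
  Word 5: 'tap'
  Word 6: 'cap'
Total whole words: 6

6


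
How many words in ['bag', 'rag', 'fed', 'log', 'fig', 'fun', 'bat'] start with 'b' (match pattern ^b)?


Pattern ^b anchors to start of word. Check which words begin with 'b':
  'bag' -> MATCH (starts with 'b')
  'rag' -> no
  'fed' -> no
  'log' -> no
  'fig' -> no
  'fun' -> no
  'bat' -> MATCH (starts with 'b')
Matching words: ['bag', 'bat']
Count: 2

2


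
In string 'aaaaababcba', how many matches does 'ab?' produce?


Pattern 'ab?' matches 'a' optionally followed by 'b'.
String: 'aaaaababcba'
Scanning left to right for 'a' then checking next char:
  Match 1: 'a' (a not followed by b)
  Match 2: 'a' (a not followed by b)
  Match 3: 'a' (a not followed by b)
  Match 4: 'a' (a not followed by b)
  Match 5: 'ab' (a followed by b)
  Match 6: 'ab' (a followed by b)
  Match 7: 'a' (a not followed by b)
Total matches: 7

7


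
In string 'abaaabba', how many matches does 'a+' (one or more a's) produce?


Pattern 'a+' matches one or more consecutive a's.
String: 'abaaabba'
Scanning for runs of a:
  Match 1: 'a' (length 1)
  Match 2: 'aaa' (length 3)
  Match 3: 'a' (length 1)
Total matches: 3

3


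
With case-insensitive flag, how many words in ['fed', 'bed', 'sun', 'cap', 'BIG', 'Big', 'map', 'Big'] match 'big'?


Case-insensitive matching: compare each word's lowercase form to 'big'.
  'fed' -> lower='fed' -> no
  'bed' -> lower='bed' -> no
  'sun' -> lower='sun' -> no
  'cap' -> lower='cap' -> no
  'BIG' -> lower='big' -> MATCH
  'Big' -> lower='big' -> MATCH
  'map' -> lower='map' -> no
  'Big' -> lower='big' -> MATCH
Matches: ['BIG', 'Big', 'Big']
Count: 3

3


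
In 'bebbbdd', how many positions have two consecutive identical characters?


Looking for consecutive identical characters in 'bebbbdd':
  pos 0-1: 'b' vs 'e' -> different
  pos 1-2: 'e' vs 'b' -> different
  pos 2-3: 'b' vs 'b' -> MATCH ('bb')
  pos 3-4: 'b' vs 'b' -> MATCH ('bb')
  pos 4-5: 'b' vs 'd' -> different
  pos 5-6: 'd' vs 'd' -> MATCH ('dd')
Consecutive identical pairs: ['bb', 'bb', 'dd']
Count: 3

3


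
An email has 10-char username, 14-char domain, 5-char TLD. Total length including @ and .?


An email address has format: username@domain.tld
Username length: 10
'@' character: 1
Domain length: 14
'.' character: 1
TLD length: 5
Total = 10 + 1 + 14 + 1 + 5 = 31

31


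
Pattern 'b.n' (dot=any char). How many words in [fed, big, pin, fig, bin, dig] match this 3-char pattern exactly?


Pattern 'b.n' means: starts with 'b', any single char, ends with 'n'.
Checking each word (must be exactly 3 chars):
  'fed' (len=3): no
  'big' (len=3): no
  'pin' (len=3): no
  'fig' (len=3): no
  'bin' (len=3): MATCH
  'dig' (len=3): no
Matching words: ['bin']
Total: 1

1


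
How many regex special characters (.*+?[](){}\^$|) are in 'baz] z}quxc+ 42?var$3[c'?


Regex special characters are: . * + ? [ ] ( ) { } \ ^ $ |
Scanning 'baz] z}quxc+ 42?var$3[c':
  pos 3: ']' -> SPECIAL
  pos 6: '}' -> SPECIAL
  pos 11: '+' -> SPECIAL
  pos 15: '?' -> SPECIAL
  pos 19: '$' -> SPECIAL
  pos 21: '[' -> SPECIAL
Special chars found: [']', '}', '+', '?', '$', '[']
Total: 6

6


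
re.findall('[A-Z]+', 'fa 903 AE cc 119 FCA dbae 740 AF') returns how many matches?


Pattern '[A-Z]+' finds one or more uppercase letters.
Text: 'fa 903 AE cc 119 FCA dbae 740 AF'
Scanning for matches:
  Match 1: 'AE'
  Match 2: 'FCA'
  Match 3: 'AF'
Total matches: 3

3


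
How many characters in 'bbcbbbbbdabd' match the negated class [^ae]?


Negated class [^ae] matches any char NOT in {a, e}
Scanning 'bbcbbbbbdabd':
  pos 0: 'b' -> MATCH
  pos 1: 'b' -> MATCH
  pos 2: 'c' -> MATCH
  pos 3: 'b' -> MATCH
  pos 4: 'b' -> MATCH
  pos 5: 'b' -> MATCH
  pos 6: 'b' -> MATCH
  pos 7: 'b' -> MATCH
  pos 8: 'd' -> MATCH
  pos 9: 'a' -> no (excluded)
  pos 10: 'b' -> MATCH
  pos 11: 'd' -> MATCH
Total matches: 11

11


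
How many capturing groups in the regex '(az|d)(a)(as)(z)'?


To count capturing groups, count each '(' that starts a group.
Pattern: '(az|d)(a)(as)(z)'
Walking through the pattern:
  Position 0: '(' -> group #1
  Position 6: '(' -> group #2
  Position 9: '(' -> group #3
  Position 13: '(' -> group #4
Total capturing groups: 4

4


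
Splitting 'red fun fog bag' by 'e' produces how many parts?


Splitting by 'e' breaks the string at each occurrence of the separator.
Text: 'red fun fog bag'
Parts after split:
  Part 1: 'r'
  Part 2: 'd fun fog bag'
Total parts: 2

2


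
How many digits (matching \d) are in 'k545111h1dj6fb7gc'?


\d matches any digit 0-9.
Scanning 'k545111h1dj6fb7gc':
  pos 1: '5' -> DIGIT
  pos 2: '4' -> DIGIT
  pos 3: '5' -> DIGIT
  pos 4: '1' -> DIGIT
  pos 5: '1' -> DIGIT
  pos 6: '1' -> DIGIT
  pos 8: '1' -> DIGIT
  pos 11: '6' -> DIGIT
  pos 14: '7' -> DIGIT
Digits found: ['5', '4', '5', '1', '1', '1', '1', '6', '7']
Total: 9

9


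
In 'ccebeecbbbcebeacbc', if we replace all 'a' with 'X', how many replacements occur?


re.sub('a', 'X', text) replaces every occurrence of 'a' with 'X'.
Text: 'ccebeecbbbcebeacbc'
Scanning for 'a':
  pos 14: 'a' -> replacement #1
Total replacements: 1

1


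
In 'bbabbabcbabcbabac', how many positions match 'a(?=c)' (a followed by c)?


Lookahead 'a(?=c)' matches 'a' only when followed by 'c'.
String: 'bbabbabcbabcbabac'
Checking each position where char is 'a':
  pos 2: 'a' -> no (next='b')
  pos 5: 'a' -> no (next='b')
  pos 9: 'a' -> no (next='b')
  pos 13: 'a' -> no (next='b')
  pos 15: 'a' -> MATCH (next='c')
Matching positions: [15]
Count: 1

1


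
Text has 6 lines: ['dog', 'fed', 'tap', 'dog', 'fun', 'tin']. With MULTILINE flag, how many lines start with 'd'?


With MULTILINE flag, ^ matches the start of each line.
Lines: ['dog', 'fed', 'tap', 'dog', 'fun', 'tin']
Checking which lines start with 'd':
  Line 1: 'dog' -> MATCH
  Line 2: 'fed' -> no
  Line 3: 'tap' -> no
  Line 4: 'dog' -> MATCH
  Line 5: 'fun' -> no
  Line 6: 'tin' -> no
Matching lines: ['dog', 'dog']
Count: 2

2


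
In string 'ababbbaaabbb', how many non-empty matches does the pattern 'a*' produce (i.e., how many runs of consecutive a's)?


Pattern 'a*' matches zero or more a's. We want non-empty runs of consecutive a's.
String: 'ababbbaaabbb'
Walking through the string to find runs of a's:
  Run 1: positions 0-0 -> 'a'
  Run 2: positions 2-2 -> 'a'
  Run 3: positions 6-8 -> 'aaa'
Non-empty runs found: ['a', 'a', 'aaa']
Count: 3

3


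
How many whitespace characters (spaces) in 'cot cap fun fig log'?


\s matches whitespace characters (spaces, tabs, etc.).
Text: 'cot cap fun fig log'
This text has 5 words separated by spaces.
Number of spaces = number of words - 1 = 5 - 1 = 4

4


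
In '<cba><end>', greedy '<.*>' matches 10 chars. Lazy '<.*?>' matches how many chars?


Greedy '<.*>' tries to match as MUCH as possible.
Lazy '<.*?>' tries to match as LITTLE as possible.

String: '<cba><end>'
Greedy '<.*>' starts at first '<' and extends to the LAST '>': '<cba><end>' (10 chars)
Lazy '<.*?>' starts at first '<' and stops at the FIRST '>': '<cba>' (5 chars)

5


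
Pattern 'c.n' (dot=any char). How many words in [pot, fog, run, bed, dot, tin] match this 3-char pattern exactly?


Pattern 'c.n' means: starts with 'c', any single char, ends with 'n'.
Checking each word (must be exactly 3 chars):
  'pot' (len=3): no
  'fog' (len=3): no
  'run' (len=3): no
  'bed' (len=3): no
  'dot' (len=3): no
  'tin' (len=3): no
Matching words: []
Total: 0

0


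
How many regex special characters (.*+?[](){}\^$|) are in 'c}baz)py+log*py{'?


Regex special characters are: . * + ? [ ] ( ) { } \ ^ $ |
Scanning 'c}baz)py+log*py{':
  pos 1: '}' -> SPECIAL
  pos 5: ')' -> SPECIAL
  pos 8: '+' -> SPECIAL
  pos 12: '*' -> SPECIAL
  pos 15: '{' -> SPECIAL
Special chars found: ['}', ')', '+', '*', '{']
Total: 5

5


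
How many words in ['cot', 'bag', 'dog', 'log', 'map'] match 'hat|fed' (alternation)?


Alternation 'hat|fed' matches either 'hat' or 'fed'.
Checking each word:
  'cot' -> no
  'bag' -> no
  'dog' -> no
  'log' -> no
  'map' -> no
Matches: []
Count: 0

0


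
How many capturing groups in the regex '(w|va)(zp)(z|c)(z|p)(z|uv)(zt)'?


To count capturing groups, count each '(' that starts a group.
Pattern: '(w|va)(zp)(z|c)(z|p)(z|uv)(zt)'
Walking through the pattern:
  Position 0: '(' -> group #1
  Position 6: '(' -> group #2
  Position 10: '(' -> group #3
  Position 15: '(' -> group #4
  Position 20: '(' -> group #5
  Position 26: '(' -> group #6
Total capturing groups: 6

6


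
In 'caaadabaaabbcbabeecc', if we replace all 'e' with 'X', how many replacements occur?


re.sub('e', 'X', text) replaces every occurrence of 'e' with 'X'.
Text: 'caaadabaaabbcbabeecc'
Scanning for 'e':
  pos 16: 'e' -> replacement #1
  pos 17: 'e' -> replacement #2
Total replacements: 2

2


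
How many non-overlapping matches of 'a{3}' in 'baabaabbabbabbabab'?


Pattern 'a{3}' matches exactly 3 consecutive a's (greedy, non-overlapping).
String: 'baabaabbabbabbabab'
Scanning for runs of a's:
  Run at pos 1: 'aa' (length 2) -> 0 match(es)
  Run at pos 4: 'aa' (length 2) -> 0 match(es)
  Run at pos 8: 'a' (length 1) -> 0 match(es)
  Run at pos 11: 'a' (length 1) -> 0 match(es)
  Run at pos 14: 'a' (length 1) -> 0 match(es)
  Run at pos 16: 'a' (length 1) -> 0 match(es)
Matches found: []
Total: 0

0


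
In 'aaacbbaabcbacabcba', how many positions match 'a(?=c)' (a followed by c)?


Lookahead 'a(?=c)' matches 'a' only when followed by 'c'.
String: 'aaacbbaabcbacabcba'
Checking each position where char is 'a':
  pos 0: 'a' -> no (next='a')
  pos 1: 'a' -> no (next='a')
  pos 2: 'a' -> MATCH (next='c')
  pos 6: 'a' -> no (next='a')
  pos 7: 'a' -> no (next='b')
  pos 11: 'a' -> MATCH (next='c')
  pos 13: 'a' -> no (next='b')
Matching positions: [2, 11]
Count: 2

2


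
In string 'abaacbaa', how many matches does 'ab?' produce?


Pattern 'ab?' matches 'a' optionally followed by 'b'.
String: 'abaacbaa'
Scanning left to right for 'a' then checking next char:
  Match 1: 'ab' (a followed by b)
  Match 2: 'a' (a not followed by b)
  Match 3: 'a' (a not followed by b)
  Match 4: 'a' (a not followed by b)
  Match 5: 'a' (a not followed by b)
Total matches: 5

5


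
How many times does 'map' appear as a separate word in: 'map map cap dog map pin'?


Scanning each word for exact match 'map':
  Word 1: 'map' -> MATCH
  Word 2: 'map' -> MATCH
  Word 3: 'cap' -> no
  Word 4: 'dog' -> no
  Word 5: 'map' -> MATCH
  Word 6: 'pin' -> no
Total matches: 3

3


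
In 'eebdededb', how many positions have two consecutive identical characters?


Looking for consecutive identical characters in 'eebdededb':
  pos 0-1: 'e' vs 'e' -> MATCH ('ee')
  pos 1-2: 'e' vs 'b' -> different
  pos 2-3: 'b' vs 'd' -> different
  pos 3-4: 'd' vs 'e' -> different
  pos 4-5: 'e' vs 'd' -> different
  pos 5-6: 'd' vs 'e' -> different
  pos 6-7: 'e' vs 'd' -> different
  pos 7-8: 'd' vs 'b' -> different
Consecutive identical pairs: ['ee']
Count: 1

1


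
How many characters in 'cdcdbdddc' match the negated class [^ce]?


Negated class [^ce] matches any char NOT in {c, e}
Scanning 'cdcdbdddc':
  pos 0: 'c' -> no (excluded)
  pos 1: 'd' -> MATCH
  pos 2: 'c' -> no (excluded)
  pos 3: 'd' -> MATCH
  pos 4: 'b' -> MATCH
  pos 5: 'd' -> MATCH
  pos 6: 'd' -> MATCH
  pos 7: 'd' -> MATCH
  pos 8: 'c' -> no (excluded)
Total matches: 6

6


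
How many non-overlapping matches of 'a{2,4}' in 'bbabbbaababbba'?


Pattern 'a{2,4}' matches between 2 and 4 consecutive a's (greedy).
String: 'bbabbbaababbba'
Finding runs of a's and applying greedy matching:
  Run at pos 2: 'a' (length 1)
  Run at pos 6: 'aa' (length 2)
  Run at pos 9: 'a' (length 1)
  Run at pos 13: 'a' (length 1)
Matches: ['aa']
Count: 1

1


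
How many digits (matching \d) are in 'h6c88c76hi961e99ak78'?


\d matches any digit 0-9.
Scanning 'h6c88c76hi961e99ak78':
  pos 1: '6' -> DIGIT
  pos 3: '8' -> DIGIT
  pos 4: '8' -> DIGIT
  pos 6: '7' -> DIGIT
  pos 7: '6' -> DIGIT
  pos 10: '9' -> DIGIT
  pos 11: '6' -> DIGIT
  pos 12: '1' -> DIGIT
  pos 14: '9' -> DIGIT
  pos 15: '9' -> DIGIT
  pos 18: '7' -> DIGIT
  pos 19: '8' -> DIGIT
Digits found: ['6', '8', '8', '7', '6', '9', '6', '1', '9', '9', '7', '8']
Total: 12

12


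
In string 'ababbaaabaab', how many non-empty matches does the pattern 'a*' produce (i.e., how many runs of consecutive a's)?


Pattern 'a*' matches zero or more a's. We want non-empty runs of consecutive a's.
String: 'ababbaaabaab'
Walking through the string to find runs of a's:
  Run 1: positions 0-0 -> 'a'
  Run 2: positions 2-2 -> 'a'
  Run 3: positions 5-7 -> 'aaa'
  Run 4: positions 9-10 -> 'aa'
Non-empty runs found: ['a', 'a', 'aaa', 'aa']
Count: 4

4


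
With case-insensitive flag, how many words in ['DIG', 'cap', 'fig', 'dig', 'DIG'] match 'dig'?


Case-insensitive matching: compare each word's lowercase form to 'dig'.
  'DIG' -> lower='dig' -> MATCH
  'cap' -> lower='cap' -> no
  'fig' -> lower='fig' -> no
  'dig' -> lower='dig' -> MATCH
  'DIG' -> lower='dig' -> MATCH
Matches: ['DIG', 'dig', 'DIG']
Count: 3

3


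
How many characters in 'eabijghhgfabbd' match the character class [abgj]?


Character class [abgj] matches any of: {a, b, g, j}
Scanning string 'eabijghhgfabbd' character by character:
  pos 0: 'e' -> no
  pos 1: 'a' -> MATCH
  pos 2: 'b' -> MATCH
  pos 3: 'i' -> no
  pos 4: 'j' -> MATCH
  pos 5: 'g' -> MATCH
  pos 6: 'h' -> no
  pos 7: 'h' -> no
  pos 8: 'g' -> MATCH
  pos 9: 'f' -> no
  pos 10: 'a' -> MATCH
  pos 11: 'b' -> MATCH
  pos 12: 'b' -> MATCH
  pos 13: 'd' -> no
Total matches: 8

8


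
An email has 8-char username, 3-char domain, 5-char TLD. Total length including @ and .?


An email address has format: username@domain.tld
Username length: 8
'@' character: 1
Domain length: 3
'.' character: 1
TLD length: 5
Total = 8 + 1 + 3 + 1 + 5 = 18

18


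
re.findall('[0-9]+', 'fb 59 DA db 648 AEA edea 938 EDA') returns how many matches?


Pattern '[0-9]+' finds one or more digits.
Text: 'fb 59 DA db 648 AEA edea 938 EDA'
Scanning for matches:
  Match 1: '59'
  Match 2: '648'
  Match 3: '938'
Total matches: 3

3


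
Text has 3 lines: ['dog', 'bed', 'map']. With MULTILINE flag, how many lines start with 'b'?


With MULTILINE flag, ^ matches the start of each line.
Lines: ['dog', 'bed', 'map']
Checking which lines start with 'b':
  Line 1: 'dog' -> no
  Line 2: 'bed' -> MATCH
  Line 3: 'map' -> no
Matching lines: ['bed']
Count: 1

1


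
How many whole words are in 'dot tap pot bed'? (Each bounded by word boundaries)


Word boundaries (\b) mark the start/end of each word.
Text: 'dot tap pot bed'
Splitting by whitespace:
  Word 1: 'dot'
  Word 2: 'tap'
  Word 3: 'pot'
  Word 4: 'bed'
Total whole words: 4

4


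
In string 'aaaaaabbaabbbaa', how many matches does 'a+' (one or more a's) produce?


Pattern 'a+' matches one or more consecutive a's.
String: 'aaaaaabbaabbbaa'
Scanning for runs of a:
  Match 1: 'aaaaaa' (length 6)
  Match 2: 'aa' (length 2)
  Match 3: 'aa' (length 2)
Total matches: 3

3


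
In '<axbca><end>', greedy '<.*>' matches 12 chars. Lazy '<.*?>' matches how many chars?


Greedy '<.*>' tries to match as MUCH as possible.
Lazy '<.*?>' tries to match as LITTLE as possible.

String: '<axbca><end>'
Greedy '<.*>' starts at first '<' and extends to the LAST '>': '<axbca><end>' (12 chars)
Lazy '<.*?>' starts at first '<' and stops at the FIRST '>': '<axbca>' (7 chars)

7


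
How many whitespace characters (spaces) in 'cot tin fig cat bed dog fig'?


\s matches whitespace characters (spaces, tabs, etc.).
Text: 'cot tin fig cat bed dog fig'
This text has 7 words separated by spaces.
Number of spaces = number of words - 1 = 7 - 1 = 6

6


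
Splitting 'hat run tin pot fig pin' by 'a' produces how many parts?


Splitting by 'a' breaks the string at each occurrence of the separator.
Text: 'hat run tin pot fig pin'
Parts after split:
  Part 1: 'h'
  Part 2: 't run tin pot fig pin'
Total parts: 2

2


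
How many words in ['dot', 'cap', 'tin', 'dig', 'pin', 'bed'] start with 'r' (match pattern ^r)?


Pattern ^r anchors to start of word. Check which words begin with 'r':
  'dot' -> no
  'cap' -> no
  'tin' -> no
  'dig' -> no
  'pin' -> no
  'bed' -> no
Matching words: []
Count: 0

0


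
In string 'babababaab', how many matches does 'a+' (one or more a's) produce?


Pattern 'a+' matches one or more consecutive a's.
String: 'babababaab'
Scanning for runs of a:
  Match 1: 'a' (length 1)
  Match 2: 'a' (length 1)
  Match 3: 'a' (length 1)
  Match 4: 'aa' (length 2)
Total matches: 4

4


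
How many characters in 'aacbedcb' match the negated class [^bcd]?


Negated class [^bcd] matches any char NOT in {b, c, d}
Scanning 'aacbedcb':
  pos 0: 'a' -> MATCH
  pos 1: 'a' -> MATCH
  pos 2: 'c' -> no (excluded)
  pos 3: 'b' -> no (excluded)
  pos 4: 'e' -> MATCH
  pos 5: 'd' -> no (excluded)
  pos 6: 'c' -> no (excluded)
  pos 7: 'b' -> no (excluded)
Total matches: 3

3


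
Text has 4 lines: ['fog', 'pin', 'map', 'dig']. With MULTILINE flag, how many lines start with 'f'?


With MULTILINE flag, ^ matches the start of each line.
Lines: ['fog', 'pin', 'map', 'dig']
Checking which lines start with 'f':
  Line 1: 'fog' -> MATCH
  Line 2: 'pin' -> no
  Line 3: 'map' -> no
  Line 4: 'dig' -> no
Matching lines: ['fog']
Count: 1

1


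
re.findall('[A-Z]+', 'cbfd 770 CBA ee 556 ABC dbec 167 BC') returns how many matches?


Pattern '[A-Z]+' finds one or more uppercase letters.
Text: 'cbfd 770 CBA ee 556 ABC dbec 167 BC'
Scanning for matches:
  Match 1: 'CBA'
  Match 2: 'ABC'
  Match 3: 'BC'
Total matches: 3

3


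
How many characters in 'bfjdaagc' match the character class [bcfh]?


Character class [bcfh] matches any of: {b, c, f, h}
Scanning string 'bfjdaagc' character by character:
  pos 0: 'b' -> MATCH
  pos 1: 'f' -> MATCH
  pos 2: 'j' -> no
  pos 3: 'd' -> no
  pos 4: 'a' -> no
  pos 5: 'a' -> no
  pos 6: 'g' -> no
  pos 7: 'c' -> MATCH
Total matches: 3

3


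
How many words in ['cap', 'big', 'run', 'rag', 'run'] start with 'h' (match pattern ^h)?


Pattern ^h anchors to start of word. Check which words begin with 'h':
  'cap' -> no
  'big' -> no
  'run' -> no
  'rag' -> no
  'run' -> no
Matching words: []
Count: 0

0


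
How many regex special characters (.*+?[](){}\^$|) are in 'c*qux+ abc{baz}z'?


Regex special characters are: . * + ? [ ] ( ) { } \ ^ $ |
Scanning 'c*qux+ abc{baz}z':
  pos 1: '*' -> SPECIAL
  pos 5: '+' -> SPECIAL
  pos 10: '{' -> SPECIAL
  pos 14: '}' -> SPECIAL
Special chars found: ['*', '+', '{', '}']
Total: 4

4


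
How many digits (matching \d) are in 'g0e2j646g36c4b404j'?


\d matches any digit 0-9.
Scanning 'g0e2j646g36c4b404j':
  pos 1: '0' -> DIGIT
  pos 3: '2' -> DIGIT
  pos 5: '6' -> DIGIT
  pos 6: '4' -> DIGIT
  pos 7: '6' -> DIGIT
  pos 9: '3' -> DIGIT
  pos 10: '6' -> DIGIT
  pos 12: '4' -> DIGIT
  pos 14: '4' -> DIGIT
  pos 15: '0' -> DIGIT
  pos 16: '4' -> DIGIT
Digits found: ['0', '2', '6', '4', '6', '3', '6', '4', '4', '0', '4']
Total: 11

11


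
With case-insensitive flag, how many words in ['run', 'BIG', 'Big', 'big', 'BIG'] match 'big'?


Case-insensitive matching: compare each word's lowercase form to 'big'.
  'run' -> lower='run' -> no
  'BIG' -> lower='big' -> MATCH
  'Big' -> lower='big' -> MATCH
  'big' -> lower='big' -> MATCH
  'BIG' -> lower='big' -> MATCH
Matches: ['BIG', 'Big', 'big', 'BIG']
Count: 4

4


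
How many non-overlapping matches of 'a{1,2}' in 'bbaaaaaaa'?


Pattern 'a{1,2}' matches between 1 and 2 consecutive a's (greedy).
String: 'bbaaaaaaa'
Finding runs of a's and applying greedy matching:
  Run at pos 2: 'aaaaaaa' (length 7)
Matches: ['aa', 'aa', 'aa', 'a']
Count: 4

4


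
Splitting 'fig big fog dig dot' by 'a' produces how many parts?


Splitting by 'a' breaks the string at each occurrence of the separator.
Text: 'fig big fog dig dot'
Parts after split:
  Part 1: 'fig big fog dig dot'
Total parts: 1

1


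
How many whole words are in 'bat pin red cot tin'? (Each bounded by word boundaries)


Word boundaries (\b) mark the start/end of each word.
Text: 'bat pin red cot tin'
Splitting by whitespace:
  Word 1: 'bat'
  Word 2: 'pin'
  Word 3: 'red'
  Word 4: 'cot'
  Word 5: 'tin'
Total whole words: 5

5
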